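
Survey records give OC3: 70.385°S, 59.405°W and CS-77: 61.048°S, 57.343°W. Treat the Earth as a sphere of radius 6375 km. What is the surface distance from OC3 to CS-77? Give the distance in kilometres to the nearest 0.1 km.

1043.0 km

Δφ = 9.3370°,  Δλ = 2.0620°
a = sin²(Δφ/2) + cos φ₁ cos φ₂ sin²(Δλ/2) = 0.006677
c = 2·arcsin(√a) = 0.163609 rad = 9.3741°
d = R·c = 6375 × 0.163609 = 1043.0 km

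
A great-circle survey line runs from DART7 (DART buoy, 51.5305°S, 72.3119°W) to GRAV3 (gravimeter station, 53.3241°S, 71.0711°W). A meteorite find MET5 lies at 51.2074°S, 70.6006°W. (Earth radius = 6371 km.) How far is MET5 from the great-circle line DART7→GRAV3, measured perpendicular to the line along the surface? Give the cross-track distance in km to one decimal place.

123.4 km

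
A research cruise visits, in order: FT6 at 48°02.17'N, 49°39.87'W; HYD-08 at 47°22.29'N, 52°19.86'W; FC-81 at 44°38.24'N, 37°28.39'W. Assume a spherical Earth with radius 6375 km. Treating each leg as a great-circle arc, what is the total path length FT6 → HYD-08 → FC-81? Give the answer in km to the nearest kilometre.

FT6: φ = +48.03617°, λ = -49.66450°
HYD-08: φ = +47.37150°, λ = -52.33100°
FC-81: φ = +44.63733°, λ = -37.47317°
FT6→HYD-08: c = 0.033396 rad, d = 212.90 km
HYD-08→FC-81: c = 0.186014 rad, d = 1185.84 km
Total = 212.90 + 1185.84 = 1398.74 km

1399 km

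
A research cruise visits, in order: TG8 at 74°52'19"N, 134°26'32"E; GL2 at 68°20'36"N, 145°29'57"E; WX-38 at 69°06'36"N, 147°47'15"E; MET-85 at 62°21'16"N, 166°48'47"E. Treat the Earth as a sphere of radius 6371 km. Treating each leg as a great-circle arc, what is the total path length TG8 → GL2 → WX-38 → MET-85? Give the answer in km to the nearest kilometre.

2086 km

TG8: φ = +74.87194°, λ = +134.44222°
GL2: φ = +68.34333°, λ = +145.49917°
WX-38: φ = +69.11000°, λ = +147.78750°
MET-85: φ = +62.35444°, λ = +166.81306°
TG8→GL2: c = 0.128717 rad, d = 820.06 km
GL2→WX-38: c = 0.019721 rad, d = 125.65 km
WX-38→MET-85: c = 0.179018 rad, d = 1140.52 km
Total = 820.06 + 125.65 + 1140.52 = 2086.23 km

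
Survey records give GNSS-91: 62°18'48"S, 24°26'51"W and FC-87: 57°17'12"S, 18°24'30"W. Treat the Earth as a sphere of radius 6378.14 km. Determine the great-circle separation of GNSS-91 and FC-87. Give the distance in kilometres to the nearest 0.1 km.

653.2 km

GNSS-91: φ = -62.31333°, λ = -24.44750°
FC-87: φ = -57.28667°, λ = -18.40833°
Δφ = 5.0267°,  Δλ = 6.0392°
a = sin²(Δφ/2) + cos φ₁ cos φ₂ sin²(Δλ/2) = 0.002620
c = 2·arcsin(√a) = 0.102412 rad = 5.8678°
d = R·c = 6378.14 × 0.102412 = 653.2 km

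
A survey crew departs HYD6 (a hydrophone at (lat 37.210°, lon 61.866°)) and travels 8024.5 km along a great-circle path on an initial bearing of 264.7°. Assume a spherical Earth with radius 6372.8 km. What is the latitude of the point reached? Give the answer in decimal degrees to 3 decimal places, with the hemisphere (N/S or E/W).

δ = d/R = 8024.5/6372.8 = 1.259180 rad
φ₂ = arcsin(sin φ₁ cos δ + cos φ₁ sin δ cos θ)
   = arcsin(0.60474·0.30660 + 0.79642·0.95184·-0.09237) = 6.62602°
λ₂ = λ₁ + atan2(sin θ sin δ cos φ₁, cos δ − sin φ₁ sin φ₂) = -10.71536°

6.626°N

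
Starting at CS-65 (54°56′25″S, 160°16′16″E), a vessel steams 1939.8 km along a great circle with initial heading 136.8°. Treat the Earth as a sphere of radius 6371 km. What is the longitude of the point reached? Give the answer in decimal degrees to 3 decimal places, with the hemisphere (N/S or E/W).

CS-65: φ = -54.94028°, λ = +160.27111°
δ = d/R = 1939.8/6371 = 0.304473 rad
φ₂ = arcsin(sin φ₁ cos δ + cos φ₁ sin δ cos θ)
   = arcsin(-0.81855·0.95400 + 0.57443·0.29979·-0.72897) = -65.01782°
λ₂ = λ₁ + atan2(sin θ sin δ cos φ₁, cos δ − sin φ₁ sin φ₂) = -170.65624°

170.656°W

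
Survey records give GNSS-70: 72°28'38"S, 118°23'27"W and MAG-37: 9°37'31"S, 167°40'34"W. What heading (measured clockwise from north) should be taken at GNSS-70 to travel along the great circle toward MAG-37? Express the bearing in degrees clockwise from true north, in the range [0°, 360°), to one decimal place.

GNSS-70: φ = -72.47722°, λ = -118.39083°
MAG-37: φ = -9.62528°, λ = -167.67611°
Δλ = -49.2853°
y = sin Δλ · cos φ₂ = -0.747296
x = cos φ₁ sin φ₂ − sin φ₁ cos φ₂ cos Δλ = 0.562926
θ = atan2(y, x) = -53.0099° → 306.9901° (mod 360°)

307.0°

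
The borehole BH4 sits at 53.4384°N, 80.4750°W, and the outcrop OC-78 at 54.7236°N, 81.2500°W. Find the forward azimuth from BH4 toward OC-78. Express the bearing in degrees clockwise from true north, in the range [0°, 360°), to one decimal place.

340.8°

Δλ = -0.7750°
y = sin Δλ · cos φ₂ = -0.007811
x = cos φ₁ sin φ₂ − sin φ₁ cos φ₂ cos Δλ = 0.022472
θ = atan2(y, x) = -19.1683° → 340.8317° (mod 360°)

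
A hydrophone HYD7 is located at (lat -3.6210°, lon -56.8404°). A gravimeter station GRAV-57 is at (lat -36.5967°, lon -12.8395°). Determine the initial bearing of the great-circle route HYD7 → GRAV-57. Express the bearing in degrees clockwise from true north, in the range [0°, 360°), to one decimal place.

135.0°

Δλ = 44.0009°
y = sin Δλ · cos φ₂ = 0.557717
x = cos φ₁ sin φ₂ − sin φ₁ cos φ₂ cos Δλ = -0.558515
θ = atan2(y, x) = 135.0410° → 135.0410° (mod 360°)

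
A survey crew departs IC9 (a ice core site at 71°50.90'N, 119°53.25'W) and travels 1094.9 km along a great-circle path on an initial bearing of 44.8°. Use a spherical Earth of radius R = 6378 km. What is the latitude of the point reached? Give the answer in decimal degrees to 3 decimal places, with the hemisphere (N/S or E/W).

IC9: φ = +71.84833°, λ = -119.88750°
δ = d/R = 1094.9/6378 = 0.171668 rad
φ₂ = arcsin(sin φ₁ cos δ + cos φ₁ sin δ cos θ)
   = arcsin(0.95024·0.98530 + 0.31153·0.17083·0.70957) = 76.91363°
λ₂ = λ₁ + atan2(sin θ sin δ cos φ₁, cos δ − sin φ₁ sin φ₂) = -87.77227°

76.914°N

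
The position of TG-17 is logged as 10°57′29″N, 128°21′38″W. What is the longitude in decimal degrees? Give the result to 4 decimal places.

128° + 21′/60 + 38″/3600 = 128 + 0.35000 + 0.01056 = 128.3606°

128.3606°W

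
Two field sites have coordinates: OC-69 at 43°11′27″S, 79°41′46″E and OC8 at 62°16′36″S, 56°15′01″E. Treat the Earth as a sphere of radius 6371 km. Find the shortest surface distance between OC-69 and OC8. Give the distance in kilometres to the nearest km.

2614 km

OC-69: φ = -43.19083°, λ = +79.69611°
OC8: φ = -62.27667°, λ = +56.25028°
Δφ = -19.0858°,  Δλ = -23.4458°
a = sin²(Δφ/2) + cos φ₁ cos φ₂ sin²(Δλ/2) = 0.041487
c = 2·arcsin(√a) = 0.410236 rad = 23.5048°
d = R·c = 6371 × 0.410236 = 2613.6 km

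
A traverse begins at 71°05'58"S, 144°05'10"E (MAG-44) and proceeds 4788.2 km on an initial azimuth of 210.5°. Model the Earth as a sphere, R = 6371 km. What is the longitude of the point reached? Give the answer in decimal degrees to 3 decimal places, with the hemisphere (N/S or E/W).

11.374°E

MAG-44: φ = -71.09944°, λ = +144.08611°
δ = d/R = 4788.2/6371 = 0.751562 rad
φ₂ = arcsin(sin φ₁ cos δ + cos φ₁ sin δ cos θ)
   = arcsin(-0.94608·0.73062 + 0.32393·0.68278·-0.86163) = -61.85991°
λ₂ = λ₁ + atan2(sin θ sin δ cos φ₁, cos δ − sin φ₁ sin φ₂) = 11.37363°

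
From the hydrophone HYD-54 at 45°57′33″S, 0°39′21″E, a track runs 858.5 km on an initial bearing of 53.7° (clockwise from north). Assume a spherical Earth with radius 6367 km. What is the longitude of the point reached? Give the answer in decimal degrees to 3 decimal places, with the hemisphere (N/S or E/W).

8.918°E

HYD-54: φ = -45.95917°, λ = +0.65583°
δ = d/R = 858.5/6367 = 0.134836 rad
φ₂ = arcsin(sin φ₁ cos δ + cos φ₁ sin δ cos θ)
   = arcsin(-0.71884·0.99092 + 0.69517·0.13443·0.59201) = -41.07118°
λ₂ = λ₁ + atan2(sin θ sin δ cos φ₁, cos δ − sin φ₁ sin φ₂) = 8.91819°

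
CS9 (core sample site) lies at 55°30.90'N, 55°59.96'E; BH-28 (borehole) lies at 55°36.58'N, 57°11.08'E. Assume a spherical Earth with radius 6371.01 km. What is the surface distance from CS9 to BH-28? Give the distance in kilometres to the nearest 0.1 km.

CS9: φ = +55.51500°, λ = +55.99933°
BH-28: φ = +55.60967°, λ = +57.18467°
Δφ = 0.0947°,  Δλ = 1.1853°
a = sin²(Δφ/2) + cos φ₁ cos φ₂ sin²(Δλ/2) = 0.000035
c = 2·arcsin(√a) = 0.011815 rad = 0.6770°
d = R·c = 6371.01 × 0.011815 = 75.3 km

75.3 km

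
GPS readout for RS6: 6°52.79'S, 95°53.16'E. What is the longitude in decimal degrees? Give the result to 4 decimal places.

95.8860°E

95° + 53.16′/60 = 95 + 0.88600 = 95.8860°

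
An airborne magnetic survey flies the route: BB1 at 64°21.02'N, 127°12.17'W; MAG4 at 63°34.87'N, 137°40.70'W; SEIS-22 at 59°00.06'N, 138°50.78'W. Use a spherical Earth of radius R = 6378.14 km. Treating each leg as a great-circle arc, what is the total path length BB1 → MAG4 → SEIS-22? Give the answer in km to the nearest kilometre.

1032 km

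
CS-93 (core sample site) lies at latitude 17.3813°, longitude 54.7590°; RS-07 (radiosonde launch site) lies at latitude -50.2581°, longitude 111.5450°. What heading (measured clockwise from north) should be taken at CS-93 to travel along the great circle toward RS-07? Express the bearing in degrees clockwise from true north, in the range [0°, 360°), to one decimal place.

147.5°

Δλ = 56.7860°
y = sin Δλ · cos φ₂ = 0.534883
x = cos φ₁ sin φ₂ − sin φ₁ cos φ₂ cos Δλ = -0.838437
θ = atan2(y, x) = 147.4641° → 147.4641° (mod 360°)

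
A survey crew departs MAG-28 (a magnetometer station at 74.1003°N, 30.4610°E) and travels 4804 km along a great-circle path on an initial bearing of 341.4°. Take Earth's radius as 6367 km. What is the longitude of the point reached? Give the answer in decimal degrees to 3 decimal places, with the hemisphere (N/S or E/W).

δ = d/R = 4804/6367 = 0.754515 rad
φ₂ = arcsin(sin φ₁ cos δ + cos φ₁ sin δ cos θ)
   = arcsin(0.96174·0.72860 + 0.27395·0.68494·0.94777) = 61.47026°
λ₂ = λ₁ + atan2(sin θ sin δ cos φ₁, cos δ − sin φ₁ sin φ₂) = -122.31878°

122.319°W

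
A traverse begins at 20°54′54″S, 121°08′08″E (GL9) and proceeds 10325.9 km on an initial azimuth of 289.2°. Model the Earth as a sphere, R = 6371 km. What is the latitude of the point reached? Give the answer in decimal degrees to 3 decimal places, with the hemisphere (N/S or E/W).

GL9: φ = -20.91500°, λ = +121.13556°
δ = d/R = 10325.9/6371 = 1.620766 rad
φ₂ = arcsin(sin φ₁ cos δ + cos φ₁ sin δ cos θ)
   = arcsin(-0.35698·-0.04995 + 0.93411·0.99875·0.32887) = 18.94409°
λ₂ = λ₁ + atan2(sin θ sin δ cos φ₁, cos δ − sin φ₁ sin φ₂) = 35.41598°

18.944°N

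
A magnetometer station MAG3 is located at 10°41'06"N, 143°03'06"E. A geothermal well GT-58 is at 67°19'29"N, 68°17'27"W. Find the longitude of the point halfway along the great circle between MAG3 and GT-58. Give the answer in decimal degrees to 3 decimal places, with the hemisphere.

MAG3: φ = +10.68500°, λ = +143.05167°
GT-58: φ = +67.32472°, λ = -68.29083°
Bx = cos φ₂ cos Δλ = -0.329252,  By = cos φ₂ sin Δλ = 0.200523
φₘ = atan2(sin φ₁ + sin φ₂, √((cos φ₁ + Bx)² + By²)) = 58.33366°
λₘ = λ₁ + atan2(By, cos φ₁ + Bx) = 160.11225°

160.112°E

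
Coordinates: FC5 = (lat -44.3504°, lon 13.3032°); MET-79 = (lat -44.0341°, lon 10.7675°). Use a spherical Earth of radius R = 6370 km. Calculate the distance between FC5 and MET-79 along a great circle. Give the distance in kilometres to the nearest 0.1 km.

205.2 km

Δφ = 0.3163°,  Δλ = -2.5357°
a = sin²(Δφ/2) + cos φ₁ cos φ₂ sin²(Δλ/2) = 0.000259
c = 2·arcsin(√a) = 0.032207 rad = 1.8453°
d = R·c = 6370 × 0.032207 = 205.2 km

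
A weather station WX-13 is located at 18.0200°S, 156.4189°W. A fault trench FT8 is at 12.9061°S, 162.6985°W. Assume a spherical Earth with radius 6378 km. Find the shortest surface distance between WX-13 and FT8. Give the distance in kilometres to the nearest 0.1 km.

Δφ = 5.1139°,  Δλ = -6.2796°
a = sin²(Δφ/2) + cos φ₁ cos φ₂ sin²(Δλ/2) = 0.004771
c = 2·arcsin(√a) = 0.138256 rad = 7.9215°
d = R·c = 6378 × 0.138256 = 881.8 km

881.8 km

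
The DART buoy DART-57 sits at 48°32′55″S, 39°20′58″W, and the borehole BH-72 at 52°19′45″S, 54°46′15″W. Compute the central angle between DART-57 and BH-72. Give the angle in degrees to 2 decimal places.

DART-57: φ = -48.54861°, λ = -39.34944°
BH-72: φ = -52.32917°, λ = -54.77083°
Δφ = -3.7806°,  Δλ = -15.4214°
a = sin²(Δφ/2) + cos φ₁ cos φ₂ sin²(Δλ/2) = 0.008371
c = 2·arcsin(√a) = 0.183240 rad = 10.4989°

10.50°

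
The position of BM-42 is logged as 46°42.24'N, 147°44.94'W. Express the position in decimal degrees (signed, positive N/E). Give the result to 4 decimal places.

lat: 46.7040° N → +46.7040°
lon: 147.7490° W → -147.7490°

+46.7040°, -147.7490°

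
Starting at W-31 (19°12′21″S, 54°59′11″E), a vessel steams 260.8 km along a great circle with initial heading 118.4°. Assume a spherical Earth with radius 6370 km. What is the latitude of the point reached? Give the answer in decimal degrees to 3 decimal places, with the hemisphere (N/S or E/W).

20.308°S

W-31: φ = -19.20583°, λ = +54.98639°
δ = d/R = 260.8/6370 = 0.040942 rad
φ₂ = arcsin(sin φ₁ cos δ + cos φ₁ sin δ cos θ)
   = arcsin(-0.32896·0.99916 + 0.94434·0.04093·-0.47562) = -20.30828°
λ₂ = λ₁ + atan2(sin θ sin δ cos φ₁, cos δ − sin φ₁ sin φ₂) = 57.18656°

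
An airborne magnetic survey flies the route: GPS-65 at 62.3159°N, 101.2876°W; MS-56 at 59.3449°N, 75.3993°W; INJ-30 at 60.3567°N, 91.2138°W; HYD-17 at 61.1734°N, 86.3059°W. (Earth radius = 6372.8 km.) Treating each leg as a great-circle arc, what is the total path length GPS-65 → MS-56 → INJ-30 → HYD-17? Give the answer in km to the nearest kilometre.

2601 km

GPS-65→MS-56: c = 0.224597 rad, d = 1431.31 km
MS-56→INJ-30: c = 0.139405 rad, d = 888.40 km
INJ-30→HYD-17: c = 0.044184 rad, d = 281.58 km
Total = 1431.31 + 888.40 + 281.58 = 2601.29 km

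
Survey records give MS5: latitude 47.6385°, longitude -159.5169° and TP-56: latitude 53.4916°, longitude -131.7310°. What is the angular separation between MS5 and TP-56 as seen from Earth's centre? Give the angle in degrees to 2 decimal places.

18.46°

Δφ = 5.8531°,  Δλ = 27.7859°
a = sin²(Δφ/2) + cos φ₁ cos φ₂ sin²(Δλ/2) = 0.025718
c = 2·arcsin(√a) = 0.322127 rad = 18.4565°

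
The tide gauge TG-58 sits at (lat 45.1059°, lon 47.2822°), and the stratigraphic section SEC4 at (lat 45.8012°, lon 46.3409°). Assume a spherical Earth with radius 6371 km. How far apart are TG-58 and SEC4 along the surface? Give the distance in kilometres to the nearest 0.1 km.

Δφ = 0.6953°,  Δλ = -0.9413°
a = sin²(Δφ/2) + cos φ₁ cos φ₂ sin²(Δλ/2) = 0.000070
c = 2·arcsin(√a) = 0.016735 rad = 0.9589°
d = R·c = 6371 × 0.016735 = 106.6 km

106.6 km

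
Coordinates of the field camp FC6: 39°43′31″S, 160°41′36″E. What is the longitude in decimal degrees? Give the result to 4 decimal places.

160° + 41′/60 + 36″/3600 = 160 + 0.68333 + 0.01000 = 160.6933°

160.6933°E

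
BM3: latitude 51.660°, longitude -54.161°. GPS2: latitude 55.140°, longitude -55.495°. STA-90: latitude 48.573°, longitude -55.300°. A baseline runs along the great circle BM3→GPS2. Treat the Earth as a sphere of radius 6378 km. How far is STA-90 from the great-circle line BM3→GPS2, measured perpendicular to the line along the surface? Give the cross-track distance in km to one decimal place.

δ₁₃ = central angle BM3→STA-90 = 0.055364 rad  (haversine)
θ₁₃ = bearing BM3→STA-90 = 193.750°,  θ₁₂ = bearing BM3→GPS2 = 347.659°
dₓₜ = R·arcsin(sin δ₁₃ · sin(θ₁₃ − θ₁₂)) = 6378·arcsin(0.05534·sin(-153.909°)) = -155.232 km
|dₓₜ| = 155.232 km

155.2 km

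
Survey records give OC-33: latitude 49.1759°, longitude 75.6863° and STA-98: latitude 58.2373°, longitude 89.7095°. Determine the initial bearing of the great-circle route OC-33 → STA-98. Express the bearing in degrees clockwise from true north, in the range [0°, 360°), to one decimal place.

37.0°

Δλ = 14.0232°
y = sin Δλ · cos φ₂ = 0.127555
x = cos φ₁ sin φ₂ − sin φ₁ cos φ₂ cos Δλ = 0.169364
θ = atan2(y, x) = 36.9849° → 36.9849° (mod 360°)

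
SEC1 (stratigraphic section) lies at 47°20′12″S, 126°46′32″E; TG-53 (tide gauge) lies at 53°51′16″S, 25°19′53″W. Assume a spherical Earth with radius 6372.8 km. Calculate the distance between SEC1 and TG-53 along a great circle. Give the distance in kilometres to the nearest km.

8462 km

SEC1: φ = -47.33667°, λ = +126.77556°
TG-53: φ = -53.85444°, λ = -25.33139°
Δφ = -6.5178°,  Δλ = -152.1069°
a = sin²(Δφ/2) + cos φ₁ cos φ₂ sin²(Δλ/2) = 0.379739
c = 2·arcsin(√a) = 1.327893 rad = 76.0827°
d = R·c = 6372.8 × 1.327893 = 8462.4 km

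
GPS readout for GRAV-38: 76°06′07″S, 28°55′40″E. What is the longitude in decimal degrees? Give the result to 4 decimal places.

28.9278°E

28° + 55′/60 + 40″/3600 = 28 + 0.91667 + 0.01111 = 28.9278°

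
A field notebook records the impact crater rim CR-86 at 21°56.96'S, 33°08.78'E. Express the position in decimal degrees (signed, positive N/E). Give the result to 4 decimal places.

lat: 21.9493° S → -21.9493°
lon: 33.1463° E → +33.1463°

-21.9493°, +33.1463°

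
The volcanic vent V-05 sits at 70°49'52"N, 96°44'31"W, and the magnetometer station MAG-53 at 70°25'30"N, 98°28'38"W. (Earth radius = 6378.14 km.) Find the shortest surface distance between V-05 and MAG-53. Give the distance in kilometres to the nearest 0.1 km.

V-05: φ = +70.83111°, λ = -96.74194°
MAG-53: φ = +70.42500°, λ = -98.47722°
Δφ = -0.4061°,  Δλ = -1.7353°
a = sin²(Δφ/2) + cos φ₁ cos φ₂ sin²(Δλ/2) = 0.000038
c = 2·arcsin(√a) = 0.012294 rad = 0.7044°
d = R·c = 6378.14 × 0.012294 = 78.4 km

78.4 km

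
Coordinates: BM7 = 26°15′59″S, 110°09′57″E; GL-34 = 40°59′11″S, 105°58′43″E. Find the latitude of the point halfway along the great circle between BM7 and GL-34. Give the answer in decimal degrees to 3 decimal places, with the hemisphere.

33.644°S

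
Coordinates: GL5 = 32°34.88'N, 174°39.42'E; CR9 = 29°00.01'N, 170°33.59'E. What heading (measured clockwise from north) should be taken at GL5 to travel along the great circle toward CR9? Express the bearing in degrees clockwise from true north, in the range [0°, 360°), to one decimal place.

225.6°

GL5: φ = +32.58133°, λ = +174.65700°
CR9: φ = +29.00017°, λ = +170.55983°
Δλ = -4.0972°
y = sin Δλ · cos φ₂ = -0.062490
x = cos φ₁ sin φ₂ − sin φ₁ cos φ₂ cos Δλ = -0.061259
θ = atan2(y, x) = -134.4300° → 225.5700° (mod 360°)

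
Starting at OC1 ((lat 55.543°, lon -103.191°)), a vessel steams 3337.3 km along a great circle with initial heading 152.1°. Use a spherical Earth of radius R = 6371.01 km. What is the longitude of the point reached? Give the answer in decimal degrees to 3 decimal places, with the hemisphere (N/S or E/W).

87.871°W

δ = d/R = 3337.3/6371.01 = 0.523826 rad
φ₂ = arcsin(sin φ₁ cos δ + cos φ₁ sin δ cos θ)
   = arcsin(0.82455·0.86591 + 0.56579·0.50020·-0.88377) = 27.63765°
λ₂ = λ₁ + atan2(sin θ sin δ cos φ₁, cos δ − sin φ₁ sin φ₂) = -87.87141°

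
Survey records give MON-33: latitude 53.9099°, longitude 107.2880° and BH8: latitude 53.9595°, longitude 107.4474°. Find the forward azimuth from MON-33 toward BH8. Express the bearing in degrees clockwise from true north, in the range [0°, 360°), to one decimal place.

Δλ = 0.1594°
y = sin Δλ · cos φ₂ = 0.001637
x = cos φ₁ sin φ₂ − sin φ₁ cos φ₂ cos Δλ = 0.000868
θ = atan2(y, x) = 62.0765° → 62.0765° (mod 360°)

62.1°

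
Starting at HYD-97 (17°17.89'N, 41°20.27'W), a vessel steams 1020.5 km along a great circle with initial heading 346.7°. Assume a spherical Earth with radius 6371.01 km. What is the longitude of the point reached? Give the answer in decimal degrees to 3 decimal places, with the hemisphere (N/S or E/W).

43.682°W

HYD-97: φ = +17.29817°, λ = -41.33783°
δ = d/R = 1020.5/6371.01 = 0.160179 rad
φ₂ = arcsin(sin φ₁ cos δ + cos φ₁ sin δ cos θ)
   = arcsin(0.29734·0.98720 + 0.95477·0.15949·0.97318) = 26.21459°
λ₂ = λ₁ + atan2(sin θ sin δ cos φ₁, cos δ − sin φ₁ sin φ₂) = -43.68178°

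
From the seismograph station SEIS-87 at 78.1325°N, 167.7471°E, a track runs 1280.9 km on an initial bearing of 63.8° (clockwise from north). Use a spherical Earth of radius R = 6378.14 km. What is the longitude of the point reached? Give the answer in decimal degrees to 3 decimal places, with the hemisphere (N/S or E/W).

135.048°W

δ = d/R = 1280.9/6378.14 = 0.200827 rad
φ₂ = arcsin(sin φ₁ cos δ + cos φ₁ sin δ cos θ)
   = arcsin(0.97863·0.97990 + 0.20565·0.19948·0.44151) = 77.70635°
λ₂ = λ₁ + atan2(sin θ sin δ cos φ₁, cos δ − sin φ₁ sin φ₂) = -135.04826°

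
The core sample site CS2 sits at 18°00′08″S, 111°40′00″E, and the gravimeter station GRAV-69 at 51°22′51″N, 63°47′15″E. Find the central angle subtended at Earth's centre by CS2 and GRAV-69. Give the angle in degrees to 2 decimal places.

80.99°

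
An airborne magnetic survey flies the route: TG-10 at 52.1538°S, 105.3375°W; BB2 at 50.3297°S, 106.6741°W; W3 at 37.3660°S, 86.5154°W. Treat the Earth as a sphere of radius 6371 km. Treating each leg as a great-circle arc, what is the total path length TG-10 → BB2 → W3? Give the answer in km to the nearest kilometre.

2376 km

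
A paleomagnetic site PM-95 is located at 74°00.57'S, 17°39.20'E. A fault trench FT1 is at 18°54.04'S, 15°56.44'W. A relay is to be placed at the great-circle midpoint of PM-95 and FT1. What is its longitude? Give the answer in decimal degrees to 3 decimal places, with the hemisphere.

8.553°W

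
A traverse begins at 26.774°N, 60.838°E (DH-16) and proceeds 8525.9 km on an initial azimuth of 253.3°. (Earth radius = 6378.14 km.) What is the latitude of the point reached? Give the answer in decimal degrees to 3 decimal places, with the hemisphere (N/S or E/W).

8.342°S

δ = d/R = 8525.9/6378.14 = 1.336738 rad
φ₂ = arcsin(sin φ₁ cos δ + cos φ₁ sin δ cos θ)
   = arcsin(0.45047·0.23193 + 0.89279·0.97273·-0.28736) = -8.34193°
λ₂ = λ₁ + atan2(sin θ sin δ cos φ₁, cos δ − sin φ₁ sin φ₂) = -9.49569°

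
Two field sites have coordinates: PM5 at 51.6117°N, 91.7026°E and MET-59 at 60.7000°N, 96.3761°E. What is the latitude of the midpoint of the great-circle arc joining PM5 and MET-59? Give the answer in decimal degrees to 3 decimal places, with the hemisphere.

56.178°N

Bx = cos φ₂ cos Δλ = 0.487755,  By = cos φ₂ sin Δλ = 0.039874
φₘ = atan2(sin φ₁ + sin φ₂, √((cos φ₁ + Bx)² + By²)) = 56.17758°
λₘ = λ₁ + atan2(By, cos φ₁ + Bx) = 93.76224°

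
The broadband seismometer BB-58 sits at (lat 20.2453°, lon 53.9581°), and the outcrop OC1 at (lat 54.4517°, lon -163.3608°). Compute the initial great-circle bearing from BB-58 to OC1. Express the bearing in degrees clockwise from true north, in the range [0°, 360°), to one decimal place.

Δλ = 142.6811°
y = sin Δλ · cos φ₂ = 0.352468
x = cos φ₁ sin φ₂ − sin φ₁ cos φ₂ cos Δλ = 0.923356
θ = atan2(y, x) = 20.8931° → 20.8931° (mod 360°)

20.9°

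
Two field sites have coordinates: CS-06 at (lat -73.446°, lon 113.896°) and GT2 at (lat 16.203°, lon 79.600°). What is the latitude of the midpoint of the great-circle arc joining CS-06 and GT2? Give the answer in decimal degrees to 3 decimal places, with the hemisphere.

Bx = cos φ₂ cos Δλ = 0.793323,  By = cos φ₂ sin Δλ = -0.541087
φₘ = atan2(sin φ₁ + sin φ₂, √((cos φ₁ + Bx)² + By²)) = -29.39076°
λₘ = λ₁ + atan2(By, cos φ₁ + Bx) = 87.24743°

29.391°S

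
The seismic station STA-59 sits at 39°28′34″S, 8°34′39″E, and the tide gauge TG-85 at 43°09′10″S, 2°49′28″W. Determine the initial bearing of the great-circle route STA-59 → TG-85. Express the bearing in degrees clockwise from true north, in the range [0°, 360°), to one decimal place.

STA-59: φ = -39.47611°, λ = +8.57750°
TG-85: φ = -43.15278°, λ = -2.82444°
Δλ = -11.4019°
y = sin Δλ · cos φ₂ = -0.144222
x = cos φ₁ sin φ₂ − sin φ₁ cos φ₂ cos Δλ = -0.073279
θ = atan2(y, x) = -116.9352° → 243.0648° (mod 360°)

243.1°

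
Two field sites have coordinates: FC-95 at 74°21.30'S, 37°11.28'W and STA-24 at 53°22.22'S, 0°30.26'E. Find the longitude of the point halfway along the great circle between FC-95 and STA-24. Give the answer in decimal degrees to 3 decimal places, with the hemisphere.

FC-95: φ = -74.35500°, λ = -37.18800°
STA-24: φ = -53.37033°, λ = +0.50433°
Bx = cos φ₂ cos Δλ = 0.472125,  By = cos φ₂ sin Δλ = 0.364799
φₘ = atan2(sin φ₁ + sin φ₂, √((cos φ₁ + Bx)² + By²)) = -64.90942°
λₘ = λ₁ + atan2(By, cos φ₁ + Bx) = -11.00123°

11.001°W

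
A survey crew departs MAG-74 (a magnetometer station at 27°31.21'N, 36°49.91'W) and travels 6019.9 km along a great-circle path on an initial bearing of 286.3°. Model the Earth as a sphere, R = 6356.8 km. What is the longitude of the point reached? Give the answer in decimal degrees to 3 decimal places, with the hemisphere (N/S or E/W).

MAG-74: φ = +27.52017°, λ = -36.83183°
δ = d/R = 6019.9/6356.8 = 0.947002 rad
φ₂ = arcsin(sin φ₁ cos δ + cos φ₁ sin δ cos θ)
   = arcsin(0.46206·0.58412 + 0.88685·0.81167·0.28067) = 28.15964°
λ₂ = λ₁ + atan2(sin θ sin δ cos φ₁, cos δ − sin φ₁ sin φ₂) = -98.91564°

98.916°W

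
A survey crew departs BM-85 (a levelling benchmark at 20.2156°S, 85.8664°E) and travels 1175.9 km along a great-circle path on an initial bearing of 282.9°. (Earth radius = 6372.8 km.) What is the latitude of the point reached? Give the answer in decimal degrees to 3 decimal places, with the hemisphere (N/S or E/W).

δ = d/R = 1175.9/6372.8 = 0.184519 rad
φ₂ = arcsin(sin φ₁ cos δ + cos φ₁ sin δ cos θ)
   = arcsin(-0.34555·0.98302 + 0.93840·0.18347·0.22325) = -17.53273°
λ₂ = λ₁ + atan2(sin θ sin δ cos φ₁, cos δ − sin φ₁ sin φ₂) = 75.05624°

17.533°S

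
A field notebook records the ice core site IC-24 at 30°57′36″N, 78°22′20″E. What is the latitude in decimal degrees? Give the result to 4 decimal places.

30° + 57′/60 + 36″/3600 = 30 + 0.95000 + 0.01000 = 30.9600°

30.9600°N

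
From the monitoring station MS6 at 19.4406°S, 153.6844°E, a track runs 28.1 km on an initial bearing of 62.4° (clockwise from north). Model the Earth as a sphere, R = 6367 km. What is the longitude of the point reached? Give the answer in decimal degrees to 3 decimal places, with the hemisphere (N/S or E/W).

δ = d/R = 28.1/6367 = 0.004413 rad
φ₂ = arcsin(sin φ₁ cos δ + cos φ₁ sin δ cos θ)
   = arcsin(-0.33283·0.99999 + 0.94299·0.00441·0.46330) = -19.32329°
λ₂ = λ₁ + atan2(sin θ sin δ cos φ₁, cos δ − sin φ₁ sin φ₂) = 153.92187°

153.922°E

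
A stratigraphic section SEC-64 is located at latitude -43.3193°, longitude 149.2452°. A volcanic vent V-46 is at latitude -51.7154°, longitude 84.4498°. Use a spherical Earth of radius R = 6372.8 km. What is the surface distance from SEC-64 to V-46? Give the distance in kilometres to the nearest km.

Δφ = -8.3961°,  Δλ = -64.7954°
a = sin²(Δφ/2) + cos φ₁ cos φ₂ sin²(Δλ/2) = 0.134761
c = 2·arcsin(√a) = 0.751774 rad = 43.0735°
d = R·c = 6372.8 × 0.751774 = 4790.9 km

4791 km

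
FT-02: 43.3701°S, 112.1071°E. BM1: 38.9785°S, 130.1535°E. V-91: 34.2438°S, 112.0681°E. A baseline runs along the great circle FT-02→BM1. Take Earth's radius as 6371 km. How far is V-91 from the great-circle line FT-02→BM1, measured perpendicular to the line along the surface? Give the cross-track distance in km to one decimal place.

993.9 km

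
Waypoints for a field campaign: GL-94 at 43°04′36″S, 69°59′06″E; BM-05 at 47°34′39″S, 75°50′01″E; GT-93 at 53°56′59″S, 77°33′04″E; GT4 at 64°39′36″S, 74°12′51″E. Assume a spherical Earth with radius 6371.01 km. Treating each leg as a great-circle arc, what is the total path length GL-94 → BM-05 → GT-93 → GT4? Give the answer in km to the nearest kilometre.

GL-94: φ = -43.07667°, λ = +69.98500°
BM-05: φ = -47.57750°, λ = +75.83361°
GT-93: φ = -53.94972°, λ = +77.55111°
GT4: φ = -64.66000°, λ = +74.21417°
GL-94→BM-05: c = 0.106340 rad, d = 677.49 km
BM-05→GT-93: c = 0.112812 rad, d = 718.73 km
GT-93→GT4: c = 0.189214 rad, d = 1205.48 km
Total = 677.49 + 718.73 + 1205.48 = 2601.70 km

2602 km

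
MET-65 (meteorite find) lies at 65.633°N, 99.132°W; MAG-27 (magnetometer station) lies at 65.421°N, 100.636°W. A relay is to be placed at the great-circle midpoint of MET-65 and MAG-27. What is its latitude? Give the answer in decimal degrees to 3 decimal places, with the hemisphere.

Bx = cos φ₂ cos Δλ = 0.415804,  By = cos φ₂ sin Δλ = -0.010917
φₘ = atan2(sin φ₁ + sin φ₂, √((cos φ₁ + Bx)² + By²)) = 65.52886°
λₘ = λ₁ + atan2(By, cos φ₁ + Bx) = -99.88706°

65.529°N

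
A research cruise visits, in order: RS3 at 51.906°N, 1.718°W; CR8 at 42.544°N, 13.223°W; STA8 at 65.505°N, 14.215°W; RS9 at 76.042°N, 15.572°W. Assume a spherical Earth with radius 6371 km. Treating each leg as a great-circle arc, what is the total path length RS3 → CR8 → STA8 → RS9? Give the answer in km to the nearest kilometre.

5079 km

RS3→CR8: c = 0.212308 rad, d = 1352.61 km
CR8→STA8: c = 0.400862 rad, d = 2553.89 km
STA8→RS9: c = 0.184059 rad, d = 1172.64 km
Total = 1352.61 + 2553.89 + 1172.64 = 5079.15 km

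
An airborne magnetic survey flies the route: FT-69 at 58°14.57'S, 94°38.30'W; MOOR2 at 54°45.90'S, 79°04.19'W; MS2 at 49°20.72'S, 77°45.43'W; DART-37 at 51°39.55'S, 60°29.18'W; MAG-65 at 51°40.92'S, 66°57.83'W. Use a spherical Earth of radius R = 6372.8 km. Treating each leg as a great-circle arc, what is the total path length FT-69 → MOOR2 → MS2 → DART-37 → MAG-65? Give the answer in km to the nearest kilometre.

FT-69: φ = -58.24283°, λ = -94.63833°
MOOR2: φ = -54.76500°, λ = -79.06983°
MS2: φ = -49.34533°, λ = -77.75717°
DART-37: φ = -51.65917°, λ = -60.48633°
MAG-65: φ = -51.68200°, λ = -66.96383°
FT-69→MOOR2: c = 0.161312 rad, d = 1028.01 km
MOOR2→MS2: c = 0.095630 rad, d = 609.43 km
MS2→DART-37: c = 0.195439 rad, d = 1245.50 km
DART-37→MAG-65: c = 0.070092 rad, d = 446.68 km
Total = 1028.01 + 609.43 + 1245.50 + 446.68 = 3329.61 km

3330 km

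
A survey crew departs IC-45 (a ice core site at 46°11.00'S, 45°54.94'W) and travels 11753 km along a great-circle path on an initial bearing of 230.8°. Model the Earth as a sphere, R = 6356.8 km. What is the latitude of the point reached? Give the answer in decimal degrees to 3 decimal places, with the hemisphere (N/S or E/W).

12.867°S

IC-45: φ = -46.18333°, λ = -45.91567°
δ = d/R = 11753/6356.8 = 1.848886 rad
φ₂ = arcsin(sin φ₁ cos δ + cos φ₁ sin δ cos θ)
   = arcsin(-0.72156·-0.27452 + 0.69235·0.96158·-0.63203) = -12.86732°
λ₂ = λ₁ + atan2(sin θ sin δ cos φ₁, cos δ − sin φ₁ sin φ₂) = -176.06497°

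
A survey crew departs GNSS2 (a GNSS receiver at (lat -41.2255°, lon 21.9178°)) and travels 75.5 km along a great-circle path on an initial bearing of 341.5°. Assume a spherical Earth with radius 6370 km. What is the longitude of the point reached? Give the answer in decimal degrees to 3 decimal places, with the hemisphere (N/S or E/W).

21.634°E

δ = d/R = 75.5/6370 = 0.011852 rad
φ₂ = arcsin(sin φ₁ cos δ + cos φ₁ sin δ cos θ)
   = arcsin(-0.65902·0.99993 + 0.75212·0.01185·0.94832) = -40.58115°
λ₂ = λ₁ + atan2(sin θ sin δ cos φ₁, cos δ − sin φ₁ sin φ₂) = 21.63409°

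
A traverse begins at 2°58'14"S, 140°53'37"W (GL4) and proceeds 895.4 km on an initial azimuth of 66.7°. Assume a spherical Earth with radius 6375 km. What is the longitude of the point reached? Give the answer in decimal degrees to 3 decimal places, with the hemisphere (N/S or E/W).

133.506°W

GL4: φ = -2.97056°, λ = -140.89361°
δ = d/R = 895.4/6375 = 0.140455 rad
φ₂ = arcsin(sin φ₁ cos δ + cos φ₁ sin δ cos θ)
   = arcsin(-0.05182·0.99015 + 0.99866·0.13999·0.39555) = 0.22844°
λ₂ = λ₁ + atan2(sin θ sin δ cos φ₁, cos δ − sin φ₁ sin φ₂) = -133.50621°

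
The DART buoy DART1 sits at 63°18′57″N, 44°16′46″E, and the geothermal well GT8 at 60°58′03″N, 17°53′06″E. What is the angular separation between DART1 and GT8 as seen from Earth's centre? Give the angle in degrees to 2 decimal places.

12.46°

DART1: φ = +63.31583°, λ = +44.27944°
GT8: φ = +60.96750°, λ = +17.88500°
Δφ = -2.3483°,  Δλ = -26.3944°
a = sin²(Δφ/2) + cos φ₁ cos φ₂ sin²(Δλ/2) = 0.011779
c = 2·arcsin(√a) = 0.217494 rad = 12.4615°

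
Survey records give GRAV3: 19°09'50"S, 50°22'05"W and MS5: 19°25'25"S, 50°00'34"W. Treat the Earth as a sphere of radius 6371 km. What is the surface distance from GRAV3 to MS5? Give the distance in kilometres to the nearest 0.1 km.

GRAV3: φ = -19.16389°, λ = -50.36806°
MS5: φ = -19.42361°, λ = -50.00944°
Δφ = -0.2597°,  Δλ = 0.3586°
a = sin²(Δφ/2) + cos φ₁ cos φ₂ sin²(Δλ/2) = 0.000014
c = 2·arcsin(√a) = 0.007446 rad = 0.4266°
d = R·c = 6371 × 0.007446 = 47.4 km

47.4 km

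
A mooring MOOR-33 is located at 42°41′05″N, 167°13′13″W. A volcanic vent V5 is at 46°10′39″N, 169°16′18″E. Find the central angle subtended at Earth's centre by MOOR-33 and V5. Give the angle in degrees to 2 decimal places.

17.08°

MOOR-33: φ = +42.68472°, λ = -167.22028°
V5: φ = +46.17750°, λ = +169.27167°
Δφ = 3.4928°,  Δλ = -23.5081°
a = sin²(Δφ/2) + cos φ₁ cos φ₂ sin²(Δλ/2) = 0.022051
c = 2·arcsin(√a) = 0.298096 rad = 17.0796°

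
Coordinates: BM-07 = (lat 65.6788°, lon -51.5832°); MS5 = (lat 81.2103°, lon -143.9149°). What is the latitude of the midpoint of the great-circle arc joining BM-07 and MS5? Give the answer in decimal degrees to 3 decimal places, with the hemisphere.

Bx = cos φ₂ cos Δλ = -0.006217,  By = cos φ₂ sin Δλ = -0.152682
φₘ = atan2(sin φ₁ + sin φ₂, √((cos φ₁ + Bx)² + By²)) = 77.14664°
λₘ = λ₁ + atan2(By, cos φ₁ + Bx) = -72.20964°

77.147°N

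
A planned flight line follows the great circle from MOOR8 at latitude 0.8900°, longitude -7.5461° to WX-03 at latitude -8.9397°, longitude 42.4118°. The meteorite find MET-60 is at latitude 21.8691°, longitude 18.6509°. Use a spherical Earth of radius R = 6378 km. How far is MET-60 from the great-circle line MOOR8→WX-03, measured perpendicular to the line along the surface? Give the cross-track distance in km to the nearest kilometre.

δ₁₃ = central angle MOOR8→MET-60 = 0.576463 rad  (haversine)
θ₁₃ = bearing MOOR8→MET-60 = 48.733°,  θ₁₂ = bearing MOOR8→WX-03 = 102.326°
dₓₜ = R·arcsin(sin δ₁₃ · sin(θ₁₃ − θ₁₂)) = 6378·arcsin(0.54506·sin(-53.593°)) = -2896.413 km
|dₓₜ| = 2896.413 km

2896 km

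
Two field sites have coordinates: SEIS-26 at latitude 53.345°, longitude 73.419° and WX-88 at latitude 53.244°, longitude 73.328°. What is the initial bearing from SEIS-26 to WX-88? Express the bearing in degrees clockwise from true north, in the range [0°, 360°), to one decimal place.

Δλ = -0.0910°
y = sin Δλ · cos φ₂ = -0.000950
x = cos φ₁ sin φ₂ − sin φ₁ cos φ₂ cos Δλ = -0.001762
θ = atan2(y, x) = -151.6600° → 208.3400° (mod 360°)

208.3°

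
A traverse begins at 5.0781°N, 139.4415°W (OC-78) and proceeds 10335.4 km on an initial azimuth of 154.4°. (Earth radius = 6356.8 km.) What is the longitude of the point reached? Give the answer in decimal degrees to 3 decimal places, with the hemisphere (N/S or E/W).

52.740°W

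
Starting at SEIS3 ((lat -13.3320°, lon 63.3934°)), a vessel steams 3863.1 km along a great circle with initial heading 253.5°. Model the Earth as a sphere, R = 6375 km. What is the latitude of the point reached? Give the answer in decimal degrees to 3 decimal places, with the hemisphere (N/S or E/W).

20.300°S

δ = d/R = 3863.1/6375 = 0.605976 rad
φ₂ = arcsin(sin φ₁ cos δ + cos φ₁ sin δ cos θ)
   = arcsin(-0.23059·0.82195 + 0.97305·0.56956·-0.28402) = -20.30032°
λ₂ = λ₁ + atan2(sin θ sin δ cos φ₁, cos δ − sin φ₁ sin φ₂) = 27.78254°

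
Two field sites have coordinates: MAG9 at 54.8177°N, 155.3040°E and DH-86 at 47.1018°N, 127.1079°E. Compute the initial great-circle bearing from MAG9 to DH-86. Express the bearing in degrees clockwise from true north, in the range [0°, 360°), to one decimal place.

Δλ = -28.1961°
y = sin Δλ · cos φ₂ = -0.321623
x = cos φ₁ sin φ₂ − sin φ₁ cos φ₂ cos Δλ = -0.068242
θ = atan2(y, x) = -101.9794° → 258.0206° (mod 360°)

258.0°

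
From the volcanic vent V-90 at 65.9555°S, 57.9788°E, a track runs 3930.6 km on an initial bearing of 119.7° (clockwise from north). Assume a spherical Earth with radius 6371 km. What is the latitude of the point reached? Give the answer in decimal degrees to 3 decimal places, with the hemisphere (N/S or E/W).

δ = d/R = 3930.6/6371 = 0.616952 rad
φ₂ = arcsin(sin φ₁ cos δ + cos φ₁ sin δ cos θ)
   = arcsin(-0.91323·0.81565 + 0.40745·0.57855·-0.49546) = -59.50409°
λ₂ = λ₁ + atan2(sin θ sin δ cos φ₁, cos δ − sin φ₁ sin φ₂) = 139.98692°

59.504°S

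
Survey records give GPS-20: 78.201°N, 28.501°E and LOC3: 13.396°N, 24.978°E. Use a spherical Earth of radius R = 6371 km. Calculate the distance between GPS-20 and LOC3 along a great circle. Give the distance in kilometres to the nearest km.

Δφ = -64.8050°,  Δλ = -3.5230°
a = sin²(Δφ/2) + cos φ₁ cos φ₂ sin²(Δλ/2) = 0.287338
c = 2·arcsin(√a) = 1.131476 rad = 64.8288°
d = R·c = 6371 × 1.131476 = 7208.6 km

7209 km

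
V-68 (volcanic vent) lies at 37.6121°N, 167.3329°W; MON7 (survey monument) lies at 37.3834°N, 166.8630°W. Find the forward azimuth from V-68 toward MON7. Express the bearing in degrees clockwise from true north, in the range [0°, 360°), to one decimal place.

Δλ = 0.4699°
y = sin Δλ · cos φ₂ = 0.006517
x = cos φ₁ sin φ₂ − sin φ₁ cos φ₂ cos Δλ = -0.003975
θ = atan2(y, x) = 121.3840° → 121.3840° (mod 360°)

121.4°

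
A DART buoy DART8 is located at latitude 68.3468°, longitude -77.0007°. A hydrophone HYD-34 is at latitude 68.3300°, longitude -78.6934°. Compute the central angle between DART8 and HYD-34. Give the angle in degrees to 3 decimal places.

0.625°

Δφ = -0.0168°,  Δλ = -1.6927°
a = sin²(Δφ/2) + cos φ₁ cos φ₂ sin²(Δλ/2) = 0.000030
c = 2·arcsin(√a) = 0.010909 rad = 0.6250°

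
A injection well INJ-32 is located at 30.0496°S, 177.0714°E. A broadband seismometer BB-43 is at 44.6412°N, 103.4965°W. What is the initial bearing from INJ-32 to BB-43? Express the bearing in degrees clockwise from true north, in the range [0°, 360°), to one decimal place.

46.1°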